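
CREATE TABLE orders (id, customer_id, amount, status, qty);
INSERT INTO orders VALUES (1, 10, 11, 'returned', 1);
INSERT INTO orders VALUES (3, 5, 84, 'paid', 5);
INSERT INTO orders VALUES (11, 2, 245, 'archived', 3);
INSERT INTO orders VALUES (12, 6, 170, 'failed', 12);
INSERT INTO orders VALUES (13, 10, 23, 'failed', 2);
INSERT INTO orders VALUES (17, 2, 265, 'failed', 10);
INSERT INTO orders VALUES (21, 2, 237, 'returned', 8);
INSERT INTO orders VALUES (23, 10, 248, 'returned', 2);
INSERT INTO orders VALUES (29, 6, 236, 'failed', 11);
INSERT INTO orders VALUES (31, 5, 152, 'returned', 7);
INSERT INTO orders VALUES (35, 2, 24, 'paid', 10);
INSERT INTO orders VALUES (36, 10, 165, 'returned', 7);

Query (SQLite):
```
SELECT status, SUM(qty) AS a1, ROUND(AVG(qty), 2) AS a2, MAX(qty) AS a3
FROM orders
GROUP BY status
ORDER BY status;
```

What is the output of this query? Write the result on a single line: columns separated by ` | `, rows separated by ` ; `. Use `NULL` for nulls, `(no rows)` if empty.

archived | 3 | 3 | 3 ; failed | 35 | 8.75 | 12 ; paid | 15 | 7.5 | 10 ; returned | 25 | 5 | 8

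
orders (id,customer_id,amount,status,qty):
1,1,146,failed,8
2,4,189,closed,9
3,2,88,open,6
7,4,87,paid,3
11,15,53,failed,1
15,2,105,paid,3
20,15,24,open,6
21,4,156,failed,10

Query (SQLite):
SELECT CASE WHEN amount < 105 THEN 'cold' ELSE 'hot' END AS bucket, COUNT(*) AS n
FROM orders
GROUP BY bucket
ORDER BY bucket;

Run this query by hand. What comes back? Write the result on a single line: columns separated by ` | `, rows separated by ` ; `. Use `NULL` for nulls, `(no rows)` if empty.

cold | 4 ; hot | 4

Bucket rows by amount < 105 → 'cold' else 'hot'; count each bucket.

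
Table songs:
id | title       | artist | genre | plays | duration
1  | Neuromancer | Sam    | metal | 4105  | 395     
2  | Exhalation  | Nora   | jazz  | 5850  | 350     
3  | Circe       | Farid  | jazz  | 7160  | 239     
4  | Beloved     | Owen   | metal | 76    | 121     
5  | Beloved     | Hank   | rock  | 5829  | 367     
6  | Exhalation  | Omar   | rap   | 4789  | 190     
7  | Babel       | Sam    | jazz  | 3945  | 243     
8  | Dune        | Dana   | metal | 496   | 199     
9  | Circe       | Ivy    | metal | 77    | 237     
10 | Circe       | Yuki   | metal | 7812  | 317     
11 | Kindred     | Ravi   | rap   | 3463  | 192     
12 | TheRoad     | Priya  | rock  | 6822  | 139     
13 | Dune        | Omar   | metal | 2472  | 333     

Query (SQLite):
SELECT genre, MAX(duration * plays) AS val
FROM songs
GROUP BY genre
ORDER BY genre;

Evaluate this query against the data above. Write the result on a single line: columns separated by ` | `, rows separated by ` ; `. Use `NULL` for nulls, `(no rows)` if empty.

For each row compute duration * plays.
Group by genre; take MAX of the expression per group.
  jazz: ids {2, 3, 7} → MAX(duration * plays)=2047500
  metal: ids {1, 4, 8, 9, 10, 13} → MAX(duration * plays)=2476404
  rap: ids {6, 11} → MAX(duration * plays)=909910
  rock: ids {5, 12} → MAX(duration * plays)=2139243

jazz | 2047500 ; metal | 2476404 ; rap | 909910 ; rock | 2139243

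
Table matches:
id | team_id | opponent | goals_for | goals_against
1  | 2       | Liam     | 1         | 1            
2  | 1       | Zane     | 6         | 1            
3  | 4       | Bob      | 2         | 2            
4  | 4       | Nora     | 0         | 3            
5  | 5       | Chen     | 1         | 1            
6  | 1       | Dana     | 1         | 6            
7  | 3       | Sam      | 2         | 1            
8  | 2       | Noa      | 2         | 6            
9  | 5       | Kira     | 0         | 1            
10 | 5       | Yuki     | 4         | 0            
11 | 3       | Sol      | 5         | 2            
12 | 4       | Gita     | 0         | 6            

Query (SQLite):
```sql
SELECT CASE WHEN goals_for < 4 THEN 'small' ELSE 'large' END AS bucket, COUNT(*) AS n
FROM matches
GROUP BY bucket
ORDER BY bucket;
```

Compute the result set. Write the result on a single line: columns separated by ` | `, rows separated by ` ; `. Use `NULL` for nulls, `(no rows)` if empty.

Bucket rows by goals_for < 4 → 'small' else 'large'; count each bucket.

large | 3 ; small | 9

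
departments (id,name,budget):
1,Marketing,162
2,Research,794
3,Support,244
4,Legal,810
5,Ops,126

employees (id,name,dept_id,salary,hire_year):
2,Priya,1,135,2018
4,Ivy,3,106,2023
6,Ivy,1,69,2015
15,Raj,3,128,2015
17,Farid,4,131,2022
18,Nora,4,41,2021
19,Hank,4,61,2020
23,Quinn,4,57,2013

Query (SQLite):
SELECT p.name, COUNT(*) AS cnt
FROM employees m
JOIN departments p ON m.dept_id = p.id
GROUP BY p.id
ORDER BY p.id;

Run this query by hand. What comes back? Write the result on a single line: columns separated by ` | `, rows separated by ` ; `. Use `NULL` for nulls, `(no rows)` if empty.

Marketing | 2 ; Support | 2 ; Legal | 4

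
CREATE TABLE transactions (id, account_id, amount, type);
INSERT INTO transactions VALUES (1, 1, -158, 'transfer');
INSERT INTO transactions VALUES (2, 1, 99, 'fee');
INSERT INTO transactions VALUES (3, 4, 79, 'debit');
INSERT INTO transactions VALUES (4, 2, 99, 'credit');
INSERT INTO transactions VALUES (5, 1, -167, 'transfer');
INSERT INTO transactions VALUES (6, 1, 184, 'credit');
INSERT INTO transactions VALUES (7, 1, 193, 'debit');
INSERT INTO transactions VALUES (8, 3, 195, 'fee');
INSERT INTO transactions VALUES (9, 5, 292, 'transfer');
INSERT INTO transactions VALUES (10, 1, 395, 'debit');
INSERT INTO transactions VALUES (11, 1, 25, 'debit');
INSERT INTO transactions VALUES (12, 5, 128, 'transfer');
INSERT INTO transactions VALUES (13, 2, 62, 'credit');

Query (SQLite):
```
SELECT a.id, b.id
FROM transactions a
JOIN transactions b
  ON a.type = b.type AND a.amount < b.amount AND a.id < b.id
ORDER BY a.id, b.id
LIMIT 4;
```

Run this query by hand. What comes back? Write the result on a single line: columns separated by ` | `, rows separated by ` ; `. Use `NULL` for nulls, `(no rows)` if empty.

1 | 9 ; 1 | 12 ; 2 | 8 ; 3 | 7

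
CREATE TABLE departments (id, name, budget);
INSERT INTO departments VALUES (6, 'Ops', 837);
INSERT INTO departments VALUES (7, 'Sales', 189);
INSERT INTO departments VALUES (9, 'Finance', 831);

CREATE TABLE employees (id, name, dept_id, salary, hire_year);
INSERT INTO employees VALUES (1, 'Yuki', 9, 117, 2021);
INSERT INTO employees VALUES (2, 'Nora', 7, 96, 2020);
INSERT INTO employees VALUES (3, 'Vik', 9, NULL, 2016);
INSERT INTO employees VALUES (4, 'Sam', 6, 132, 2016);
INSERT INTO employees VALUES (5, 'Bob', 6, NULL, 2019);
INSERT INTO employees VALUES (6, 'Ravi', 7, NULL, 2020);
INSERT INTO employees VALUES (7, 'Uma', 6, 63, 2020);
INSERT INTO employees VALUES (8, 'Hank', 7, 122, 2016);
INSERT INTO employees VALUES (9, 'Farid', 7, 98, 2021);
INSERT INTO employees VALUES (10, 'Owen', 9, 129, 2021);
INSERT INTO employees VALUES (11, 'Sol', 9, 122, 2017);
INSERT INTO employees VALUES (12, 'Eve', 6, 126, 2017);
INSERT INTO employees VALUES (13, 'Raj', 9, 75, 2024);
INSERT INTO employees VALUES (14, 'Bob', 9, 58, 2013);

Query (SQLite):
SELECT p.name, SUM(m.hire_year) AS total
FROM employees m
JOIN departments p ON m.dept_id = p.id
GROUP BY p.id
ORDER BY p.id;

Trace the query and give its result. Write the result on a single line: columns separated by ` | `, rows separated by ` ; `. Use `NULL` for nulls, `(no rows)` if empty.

Join each employees row to its departments via dept_id.
Group joined rows by departments.id; compute SUM(m.hire_year) per group.
  6: ids {4, 5, 7, 12} → SUM(m.hire_year)=8072
  7: ids {2, 6, 8, 9} → SUM(m.hire_year)=8077
  9: ids {1, 3, 10, 11, 13, 14} → SUM(m.hire_year)=12112

Ops | 8072 ; Sales | 8077 ; Finance | 12112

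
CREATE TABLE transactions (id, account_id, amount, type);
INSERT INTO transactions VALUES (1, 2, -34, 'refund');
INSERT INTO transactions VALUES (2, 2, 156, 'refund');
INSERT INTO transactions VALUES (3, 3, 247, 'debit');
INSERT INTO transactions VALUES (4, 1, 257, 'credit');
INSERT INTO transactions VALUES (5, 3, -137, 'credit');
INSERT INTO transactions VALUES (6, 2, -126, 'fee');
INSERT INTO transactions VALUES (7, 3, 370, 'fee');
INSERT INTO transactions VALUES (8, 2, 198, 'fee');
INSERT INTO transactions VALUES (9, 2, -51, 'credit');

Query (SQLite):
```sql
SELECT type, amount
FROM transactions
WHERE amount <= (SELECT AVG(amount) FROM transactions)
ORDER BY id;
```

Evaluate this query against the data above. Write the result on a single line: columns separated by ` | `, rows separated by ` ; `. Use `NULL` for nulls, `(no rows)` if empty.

Scalar subquery: AVG(amount) over all transactions rows = 97.777778 (≈; comparison uses full precision).
Keep rows where amount <= that value.

refund | -34 ; credit | -137 ; fee | -126 ; credit | -51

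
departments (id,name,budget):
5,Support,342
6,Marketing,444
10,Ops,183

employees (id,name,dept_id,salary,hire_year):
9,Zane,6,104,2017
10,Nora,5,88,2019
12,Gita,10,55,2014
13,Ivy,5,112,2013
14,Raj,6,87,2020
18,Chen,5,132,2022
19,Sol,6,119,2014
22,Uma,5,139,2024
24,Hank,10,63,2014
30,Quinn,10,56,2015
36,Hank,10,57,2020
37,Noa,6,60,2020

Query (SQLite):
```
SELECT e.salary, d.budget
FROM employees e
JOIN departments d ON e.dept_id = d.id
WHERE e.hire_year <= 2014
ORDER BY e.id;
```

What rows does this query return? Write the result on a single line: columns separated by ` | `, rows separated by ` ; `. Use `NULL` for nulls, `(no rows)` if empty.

Each employees row matches the departments row where dept_id = departments.id.
Then keep rows with e.hire_year <= 2014.

55 | 183 ; 112 | 342 ; 119 | 444 ; 63 | 183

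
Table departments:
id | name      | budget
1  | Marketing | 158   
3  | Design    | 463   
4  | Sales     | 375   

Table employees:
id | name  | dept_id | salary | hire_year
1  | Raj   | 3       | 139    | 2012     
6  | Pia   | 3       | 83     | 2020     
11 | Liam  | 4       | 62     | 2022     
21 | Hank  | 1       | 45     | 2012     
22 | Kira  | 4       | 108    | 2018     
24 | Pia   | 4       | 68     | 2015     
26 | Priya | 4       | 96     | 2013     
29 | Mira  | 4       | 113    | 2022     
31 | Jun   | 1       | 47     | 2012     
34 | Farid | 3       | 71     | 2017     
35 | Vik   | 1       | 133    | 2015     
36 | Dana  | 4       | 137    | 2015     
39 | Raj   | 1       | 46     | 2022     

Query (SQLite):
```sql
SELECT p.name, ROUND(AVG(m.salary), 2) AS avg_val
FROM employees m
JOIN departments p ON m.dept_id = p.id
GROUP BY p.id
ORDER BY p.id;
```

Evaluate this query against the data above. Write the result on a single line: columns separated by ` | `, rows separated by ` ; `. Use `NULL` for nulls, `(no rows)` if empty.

Marketing | 67.75 ; Design | 97.67 ; Sales | 97.33

Join each employees row to its departments via dept_id.
Group joined rows by departments.id; compute ROUND(AVG(m.salary), 2) per group.
  1: ids {21, 31, 35, 39} → ROUND(AVG(m.salary), 2)=67.75
  3: ids {1, 6, 34} → ROUND(AVG(m.salary), 2)=97.67
  4: ids {11, 22, 24, 26, 29, 36} → ROUND(AVG(m.salary), 2)=97.33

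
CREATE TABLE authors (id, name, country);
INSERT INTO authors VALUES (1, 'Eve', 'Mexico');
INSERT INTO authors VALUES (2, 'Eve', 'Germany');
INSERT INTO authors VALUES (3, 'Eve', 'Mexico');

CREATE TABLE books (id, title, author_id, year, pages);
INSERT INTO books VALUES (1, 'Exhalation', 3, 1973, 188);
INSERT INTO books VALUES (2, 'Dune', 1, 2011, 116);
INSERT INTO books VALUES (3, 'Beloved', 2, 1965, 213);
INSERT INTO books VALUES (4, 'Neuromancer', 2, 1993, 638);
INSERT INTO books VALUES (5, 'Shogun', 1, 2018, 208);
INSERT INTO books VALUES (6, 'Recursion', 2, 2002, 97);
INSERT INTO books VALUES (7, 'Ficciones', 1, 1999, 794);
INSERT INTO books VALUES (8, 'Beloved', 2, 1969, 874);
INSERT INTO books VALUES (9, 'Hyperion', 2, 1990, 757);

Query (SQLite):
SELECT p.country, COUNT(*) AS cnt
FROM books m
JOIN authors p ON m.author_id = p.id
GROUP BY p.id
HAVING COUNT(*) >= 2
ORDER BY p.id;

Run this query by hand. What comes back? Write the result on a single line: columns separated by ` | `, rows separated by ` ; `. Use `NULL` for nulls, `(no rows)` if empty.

Join each books row to its authors via author_id.
Group joined rows by authors.id; compute COUNT(*) per group.
HAVING: keep groups with count ≥ 2.
  1: ids {2, 5, 7} → COUNT(*)=3
  2: ids {3, 4, 6, 8, 9} → COUNT(*)=5
  3: ids {1} → COUNT(*)=1

Mexico | 3 ; Germany | 5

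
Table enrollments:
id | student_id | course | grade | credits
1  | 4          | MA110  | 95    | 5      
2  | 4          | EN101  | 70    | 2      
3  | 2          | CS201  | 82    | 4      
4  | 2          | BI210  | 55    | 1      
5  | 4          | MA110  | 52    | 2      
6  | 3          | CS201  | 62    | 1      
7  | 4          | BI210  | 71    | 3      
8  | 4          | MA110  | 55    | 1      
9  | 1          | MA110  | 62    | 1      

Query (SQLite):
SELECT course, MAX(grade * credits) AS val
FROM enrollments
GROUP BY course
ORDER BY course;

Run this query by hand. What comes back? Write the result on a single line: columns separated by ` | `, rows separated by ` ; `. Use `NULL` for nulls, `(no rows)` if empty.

For each row compute grade * credits.
Group by course; take MAX of the expression per group.
  BI210: ids {4, 7} → MAX(grade * credits)=213
  CS201: ids {3, 6} → MAX(grade * credits)=328
  EN101: ids {2} → MAX(grade * credits)=140
  MA110: ids {1, 5, 8, 9} → MAX(grade * credits)=475

BI210 | 213 ; CS201 | 328 ; EN101 | 140 ; MA110 | 475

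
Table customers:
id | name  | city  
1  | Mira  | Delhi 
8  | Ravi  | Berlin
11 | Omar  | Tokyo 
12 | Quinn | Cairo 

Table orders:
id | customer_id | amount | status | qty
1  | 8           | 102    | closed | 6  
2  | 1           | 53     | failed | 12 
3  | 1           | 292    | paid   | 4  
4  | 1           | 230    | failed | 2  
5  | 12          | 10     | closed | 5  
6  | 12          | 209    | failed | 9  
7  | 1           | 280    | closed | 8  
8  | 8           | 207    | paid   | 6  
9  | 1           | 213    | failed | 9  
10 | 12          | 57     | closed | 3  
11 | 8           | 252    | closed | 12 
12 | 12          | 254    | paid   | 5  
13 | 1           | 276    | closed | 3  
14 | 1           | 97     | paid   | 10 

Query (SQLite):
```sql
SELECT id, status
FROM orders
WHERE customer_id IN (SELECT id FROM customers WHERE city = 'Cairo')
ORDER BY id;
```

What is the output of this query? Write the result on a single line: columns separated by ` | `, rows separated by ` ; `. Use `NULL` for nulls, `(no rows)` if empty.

5 | closed ; 6 | failed ; 10 | closed ; 12 | paid

Inner query: customers.id where city = 'Cairo'.
Outer: keep orders rows whose customer_id is in that set.
Inner query → {12}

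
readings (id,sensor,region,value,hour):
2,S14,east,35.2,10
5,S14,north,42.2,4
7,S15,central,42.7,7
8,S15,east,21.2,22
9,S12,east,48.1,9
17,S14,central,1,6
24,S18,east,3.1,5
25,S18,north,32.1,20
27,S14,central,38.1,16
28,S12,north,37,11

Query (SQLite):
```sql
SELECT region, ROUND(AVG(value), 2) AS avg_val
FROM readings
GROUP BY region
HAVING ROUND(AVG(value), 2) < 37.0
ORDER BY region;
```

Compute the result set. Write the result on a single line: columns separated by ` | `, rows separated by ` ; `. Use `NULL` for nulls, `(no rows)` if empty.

Partition readings by region; compute ROUND(AVG(value), 2) within each group.
HAVING: keep groups where ROUND(AVG(value), 2) < 37.0.
  central: ids {7, 17, 27} → ROUND(AVG(value), 2)=27.27
  east: ids {2, 8, 9, 24} → ROUND(AVG(value), 2)=26.9
  north: ids {5, 25, 28} → ROUND(AVG(value), 2)=37.1

central | 27.27 ; east | 26.9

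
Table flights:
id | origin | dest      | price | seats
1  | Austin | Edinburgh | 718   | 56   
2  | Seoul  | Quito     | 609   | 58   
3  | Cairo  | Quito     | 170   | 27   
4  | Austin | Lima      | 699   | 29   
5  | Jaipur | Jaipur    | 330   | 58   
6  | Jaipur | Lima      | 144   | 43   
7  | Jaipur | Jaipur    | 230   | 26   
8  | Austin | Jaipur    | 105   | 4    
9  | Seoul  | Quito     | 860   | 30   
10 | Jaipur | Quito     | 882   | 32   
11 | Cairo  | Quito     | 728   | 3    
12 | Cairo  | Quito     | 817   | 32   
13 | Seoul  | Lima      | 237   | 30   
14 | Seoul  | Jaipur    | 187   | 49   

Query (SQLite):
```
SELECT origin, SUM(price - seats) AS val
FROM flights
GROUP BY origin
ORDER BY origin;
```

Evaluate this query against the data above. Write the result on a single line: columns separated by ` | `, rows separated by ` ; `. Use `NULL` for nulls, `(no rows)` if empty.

For each row compute price - seats.
Group by origin; take SUM of the expression per group.
  Austin: ids {1, 4, 8} → SUM(price - seats)=1433
  Cairo: ids {3, 11, 12} → SUM(price - seats)=1653
  Jaipur: ids {5, 6, 7, 10} → SUM(price - seats)=1427
  Seoul: ids {2, 9, 13, 14} → SUM(price - seats)=1726

Austin | 1433 ; Cairo | 1653 ; Jaipur | 1427 ; Seoul | 1726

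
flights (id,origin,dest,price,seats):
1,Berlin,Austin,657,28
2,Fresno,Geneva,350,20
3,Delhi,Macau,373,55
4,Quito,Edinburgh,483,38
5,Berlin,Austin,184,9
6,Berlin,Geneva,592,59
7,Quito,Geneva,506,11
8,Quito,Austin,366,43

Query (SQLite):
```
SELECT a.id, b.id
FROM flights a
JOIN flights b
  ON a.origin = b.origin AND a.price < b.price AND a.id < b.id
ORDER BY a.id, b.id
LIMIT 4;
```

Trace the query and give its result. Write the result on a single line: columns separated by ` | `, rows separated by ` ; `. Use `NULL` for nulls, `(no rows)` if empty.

Pairs (a,b) with same origin, a.price < b.price, a.id < b.id.
origin groups: Berlin:{1,5,6} Delhi:{3} Fresno:{2} Quito:{4,7,8}
Ordered by (a.id, b.id); first 4.

4 | 7 ; 5 | 6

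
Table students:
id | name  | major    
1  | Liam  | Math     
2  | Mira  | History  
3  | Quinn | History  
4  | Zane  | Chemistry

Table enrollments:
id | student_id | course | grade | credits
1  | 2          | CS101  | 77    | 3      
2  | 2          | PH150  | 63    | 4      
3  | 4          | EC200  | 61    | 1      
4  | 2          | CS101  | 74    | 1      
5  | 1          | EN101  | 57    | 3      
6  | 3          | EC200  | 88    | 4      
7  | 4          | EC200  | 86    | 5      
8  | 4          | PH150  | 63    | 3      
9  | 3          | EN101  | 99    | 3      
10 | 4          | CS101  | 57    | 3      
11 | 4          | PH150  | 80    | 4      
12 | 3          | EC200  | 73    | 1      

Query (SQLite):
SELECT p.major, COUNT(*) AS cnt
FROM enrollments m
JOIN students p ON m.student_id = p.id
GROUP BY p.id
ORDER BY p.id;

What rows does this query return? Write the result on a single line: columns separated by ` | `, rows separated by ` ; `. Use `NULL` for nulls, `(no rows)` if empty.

Join each enrollments row to its students via student_id.
Group joined rows by students.id; compute COUNT(*) per group.
  1: ids {5} → COUNT(*)=1
  2: ids {1, 2, 4} → COUNT(*)=3
  3: ids {6, 9, 12} → COUNT(*)=3
  4: ids {3, 7, 8, 10, 11} → COUNT(*)=5

Math | 1 ; History | 3 ; History | 3 ; Chemistry | 5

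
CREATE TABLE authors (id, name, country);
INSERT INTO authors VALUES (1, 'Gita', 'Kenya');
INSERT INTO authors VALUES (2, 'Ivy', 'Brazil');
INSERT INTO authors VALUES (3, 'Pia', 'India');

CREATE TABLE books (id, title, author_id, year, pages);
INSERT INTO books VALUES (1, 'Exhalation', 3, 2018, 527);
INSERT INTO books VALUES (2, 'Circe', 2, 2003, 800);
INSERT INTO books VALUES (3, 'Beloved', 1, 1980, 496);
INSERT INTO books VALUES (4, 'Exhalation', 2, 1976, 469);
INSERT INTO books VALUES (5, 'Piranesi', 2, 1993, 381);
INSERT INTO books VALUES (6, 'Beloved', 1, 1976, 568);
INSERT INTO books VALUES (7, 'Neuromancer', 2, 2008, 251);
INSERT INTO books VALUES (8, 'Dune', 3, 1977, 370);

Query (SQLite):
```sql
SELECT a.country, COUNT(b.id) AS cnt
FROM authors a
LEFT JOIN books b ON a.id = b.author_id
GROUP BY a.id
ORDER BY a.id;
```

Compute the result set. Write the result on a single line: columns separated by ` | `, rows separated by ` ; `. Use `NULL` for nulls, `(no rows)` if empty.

Kenya | 2 ; Brazil | 4 ; India | 2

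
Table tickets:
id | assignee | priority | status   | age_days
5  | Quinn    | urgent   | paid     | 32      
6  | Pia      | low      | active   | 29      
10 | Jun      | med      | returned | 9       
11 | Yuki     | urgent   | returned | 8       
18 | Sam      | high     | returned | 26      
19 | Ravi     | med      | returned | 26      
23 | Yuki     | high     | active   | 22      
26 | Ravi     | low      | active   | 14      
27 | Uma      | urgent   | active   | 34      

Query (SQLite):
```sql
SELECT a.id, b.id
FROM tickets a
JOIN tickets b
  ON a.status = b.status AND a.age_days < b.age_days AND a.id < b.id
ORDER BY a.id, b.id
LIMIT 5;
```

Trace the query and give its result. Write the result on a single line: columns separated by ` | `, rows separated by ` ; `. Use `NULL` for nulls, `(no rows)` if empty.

6 | 27 ; 10 | 18 ; 10 | 19 ; 11 | 18 ; 11 | 19

Pairs (a,b) with same status, a.age_days < b.age_days, a.id < b.id.
status groups: active:{6,23,26,27} paid:{5} returned:{10,11,18,19}
Ordered by (a.id, b.id); first 5.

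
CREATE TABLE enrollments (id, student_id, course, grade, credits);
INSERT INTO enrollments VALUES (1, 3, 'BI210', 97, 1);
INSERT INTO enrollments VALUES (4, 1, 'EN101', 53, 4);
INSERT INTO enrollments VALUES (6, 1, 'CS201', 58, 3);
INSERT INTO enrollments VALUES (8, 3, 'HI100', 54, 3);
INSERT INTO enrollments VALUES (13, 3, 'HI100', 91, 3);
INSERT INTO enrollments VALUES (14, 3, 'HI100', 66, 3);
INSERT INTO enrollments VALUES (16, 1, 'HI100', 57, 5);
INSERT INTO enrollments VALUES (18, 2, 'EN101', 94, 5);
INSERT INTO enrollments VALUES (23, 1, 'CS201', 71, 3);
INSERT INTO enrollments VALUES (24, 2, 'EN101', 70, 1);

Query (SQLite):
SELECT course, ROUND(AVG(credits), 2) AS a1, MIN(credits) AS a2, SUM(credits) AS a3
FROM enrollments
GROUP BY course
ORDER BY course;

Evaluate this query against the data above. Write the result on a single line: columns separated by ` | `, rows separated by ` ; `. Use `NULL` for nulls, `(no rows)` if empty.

Group enrollments by course.
Per group compute: ROUND(AVG(credits), 2), MIN(credits), SUM(credits).
  BI210: ids {1} → ROUND(AVG(credits), 2)=1, MIN(credits)=1, SUM(credits)=1
  CS201: ids {6, 23} → ROUND(AVG(credits), 2)=3, MIN(credits)=3, SUM(credits)=6
  EN101: ids {4, 18, 24} → ROUND(AVG(credits), 2)=3.33, MIN(credits)=1, SUM(credits)=10
  HI100: ids {8, 13, 14, 16} → ROUND(AVG(credits), 2)=3.5, MIN(credits)=3, SUM(credits)=14

BI210 | 1 | 1 | 1 ; CS201 | 3 | 3 | 6 ; EN101 | 3.33 | 1 | 10 ; HI100 | 3.5 | 3 | 14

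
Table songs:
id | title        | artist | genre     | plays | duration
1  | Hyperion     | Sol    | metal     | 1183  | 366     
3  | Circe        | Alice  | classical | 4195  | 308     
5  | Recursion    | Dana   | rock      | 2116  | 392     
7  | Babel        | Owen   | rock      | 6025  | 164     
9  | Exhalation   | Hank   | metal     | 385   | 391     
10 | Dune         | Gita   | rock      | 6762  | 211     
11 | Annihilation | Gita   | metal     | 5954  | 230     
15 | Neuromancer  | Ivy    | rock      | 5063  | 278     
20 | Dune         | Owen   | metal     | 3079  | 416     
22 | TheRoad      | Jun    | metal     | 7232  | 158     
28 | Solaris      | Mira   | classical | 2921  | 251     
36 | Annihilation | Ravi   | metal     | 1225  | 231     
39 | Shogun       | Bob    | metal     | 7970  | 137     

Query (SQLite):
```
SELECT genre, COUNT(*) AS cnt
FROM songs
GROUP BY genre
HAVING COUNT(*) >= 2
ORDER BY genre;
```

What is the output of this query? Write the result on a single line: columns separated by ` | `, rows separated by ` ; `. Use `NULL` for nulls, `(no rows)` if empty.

Partition songs by genre; compute COUNT(*) within each group.
HAVING: keep groups with count ≥ 2.
  classical: ids {3, 28} → COUNT(*)=2
  metal: ids {1, 9, 11, 20, 22, 36, 39} → COUNT(*)=7
  rock: ids {5, 7, 10, 15} → COUNT(*)=4

classical | 2 ; metal | 7 ; rock | 4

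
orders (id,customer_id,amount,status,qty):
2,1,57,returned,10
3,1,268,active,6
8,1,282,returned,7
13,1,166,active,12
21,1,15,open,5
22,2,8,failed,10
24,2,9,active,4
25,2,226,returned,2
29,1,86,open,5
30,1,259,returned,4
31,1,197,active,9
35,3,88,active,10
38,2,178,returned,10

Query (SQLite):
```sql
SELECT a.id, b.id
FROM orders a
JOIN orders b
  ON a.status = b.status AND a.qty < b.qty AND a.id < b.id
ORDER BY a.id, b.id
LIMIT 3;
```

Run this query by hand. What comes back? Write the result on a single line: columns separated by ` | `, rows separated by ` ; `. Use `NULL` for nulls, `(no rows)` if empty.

3 | 13 ; 3 | 31 ; 3 | 35

Pairs (a,b) with same status, a.qty < b.qty, a.id < b.id.
status groups: active:{3,13,24,31,35} failed:{22} open:{21,29} returned:{2,8,25,30,38}
Ordered by (a.id, b.id); first 3.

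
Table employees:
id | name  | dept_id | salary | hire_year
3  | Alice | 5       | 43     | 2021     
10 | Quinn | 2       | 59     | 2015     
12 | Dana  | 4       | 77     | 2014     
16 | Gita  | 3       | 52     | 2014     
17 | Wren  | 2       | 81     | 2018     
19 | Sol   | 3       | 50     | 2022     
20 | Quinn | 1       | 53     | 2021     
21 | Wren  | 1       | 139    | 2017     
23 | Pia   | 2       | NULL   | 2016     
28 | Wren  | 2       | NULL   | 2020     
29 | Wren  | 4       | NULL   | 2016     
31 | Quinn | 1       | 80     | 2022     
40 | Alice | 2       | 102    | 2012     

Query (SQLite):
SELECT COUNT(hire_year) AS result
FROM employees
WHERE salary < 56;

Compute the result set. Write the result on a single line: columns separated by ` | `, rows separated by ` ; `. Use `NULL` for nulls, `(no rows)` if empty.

4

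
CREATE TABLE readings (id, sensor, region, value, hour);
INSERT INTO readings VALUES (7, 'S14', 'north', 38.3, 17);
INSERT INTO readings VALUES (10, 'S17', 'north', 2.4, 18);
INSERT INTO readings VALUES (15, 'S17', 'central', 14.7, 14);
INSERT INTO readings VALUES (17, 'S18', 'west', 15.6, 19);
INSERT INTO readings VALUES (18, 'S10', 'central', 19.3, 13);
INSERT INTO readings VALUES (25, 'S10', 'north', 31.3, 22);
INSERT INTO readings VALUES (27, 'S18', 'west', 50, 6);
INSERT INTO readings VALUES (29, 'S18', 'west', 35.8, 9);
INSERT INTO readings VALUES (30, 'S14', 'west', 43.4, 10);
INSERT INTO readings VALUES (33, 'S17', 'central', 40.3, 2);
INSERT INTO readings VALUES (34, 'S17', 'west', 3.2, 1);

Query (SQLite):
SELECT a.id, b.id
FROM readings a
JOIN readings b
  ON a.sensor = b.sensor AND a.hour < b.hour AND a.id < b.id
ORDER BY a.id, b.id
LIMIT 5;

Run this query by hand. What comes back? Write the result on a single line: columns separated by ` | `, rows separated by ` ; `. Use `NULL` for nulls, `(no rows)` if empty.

18 | 25 ; 27 | 29

Pairs (a,b) with same sensor, a.hour < b.hour, a.id < b.id.
sensor groups: S10:{18,25} S14:{7,30} S17:{10,15,33,34} S18:{17,27,29}
Ordered by (a.id, b.id); first 5.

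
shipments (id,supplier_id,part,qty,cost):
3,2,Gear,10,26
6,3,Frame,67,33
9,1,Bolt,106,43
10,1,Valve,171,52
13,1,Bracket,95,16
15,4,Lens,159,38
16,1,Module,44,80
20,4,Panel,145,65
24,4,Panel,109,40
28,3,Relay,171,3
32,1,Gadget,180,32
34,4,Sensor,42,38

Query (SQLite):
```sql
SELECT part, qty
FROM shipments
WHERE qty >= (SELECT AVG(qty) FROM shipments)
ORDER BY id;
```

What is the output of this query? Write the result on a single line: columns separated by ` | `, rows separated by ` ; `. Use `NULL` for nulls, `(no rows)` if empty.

Valve | 171 ; Lens | 159 ; Panel | 145 ; Panel | 109 ; Relay | 171 ; Gadget | 180

Scalar subquery: AVG(qty) over all shipments rows = 108.25.
Keep rows where qty >= that value.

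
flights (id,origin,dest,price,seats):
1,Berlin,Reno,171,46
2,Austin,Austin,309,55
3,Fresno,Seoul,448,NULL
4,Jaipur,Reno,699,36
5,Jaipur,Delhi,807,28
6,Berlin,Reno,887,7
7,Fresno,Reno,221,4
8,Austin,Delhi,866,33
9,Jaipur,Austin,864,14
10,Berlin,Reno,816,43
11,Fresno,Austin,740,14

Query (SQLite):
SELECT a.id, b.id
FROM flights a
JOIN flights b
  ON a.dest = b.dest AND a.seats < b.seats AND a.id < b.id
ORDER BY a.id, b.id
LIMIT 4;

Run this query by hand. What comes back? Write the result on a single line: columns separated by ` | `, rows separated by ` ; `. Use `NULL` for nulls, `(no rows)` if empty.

4 | 10 ; 5 | 8 ; 6 | 10 ; 7 | 10

Pairs (a,b) with same dest, a.seats < b.seats, a.id < b.id.
dest groups: Austin:{2,9,11} Delhi:{5,8} Reno:{1,4,6,7,10} Seoul:{3}
Ordered by (a.id, b.id); first 4.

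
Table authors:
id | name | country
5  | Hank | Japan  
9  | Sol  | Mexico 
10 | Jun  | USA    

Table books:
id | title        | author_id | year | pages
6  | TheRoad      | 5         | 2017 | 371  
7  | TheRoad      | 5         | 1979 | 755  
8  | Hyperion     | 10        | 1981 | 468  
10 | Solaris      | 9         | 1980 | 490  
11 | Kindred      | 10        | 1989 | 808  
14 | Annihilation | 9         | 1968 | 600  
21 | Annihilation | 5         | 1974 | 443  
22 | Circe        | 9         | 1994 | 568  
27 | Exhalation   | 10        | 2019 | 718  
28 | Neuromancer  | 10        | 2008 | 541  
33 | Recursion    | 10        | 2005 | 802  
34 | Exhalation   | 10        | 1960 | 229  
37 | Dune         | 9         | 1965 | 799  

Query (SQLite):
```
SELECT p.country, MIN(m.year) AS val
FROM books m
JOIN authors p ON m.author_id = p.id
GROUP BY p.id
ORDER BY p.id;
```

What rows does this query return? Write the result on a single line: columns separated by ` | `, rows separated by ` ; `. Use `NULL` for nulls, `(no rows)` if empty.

Japan | 1974 ; Mexico | 1965 ; USA | 1960

Join each books row to its authors via author_id.
Group joined rows by authors.id; compute MIN(m.year) per group.
  5: ids {6, 7, 21} → MIN(m.year)=1974
  9: ids {10, 14, 22, 37} → MIN(m.year)=1965
  10: ids {8, 11, 27, 28, 33, 34} → MIN(m.year)=1960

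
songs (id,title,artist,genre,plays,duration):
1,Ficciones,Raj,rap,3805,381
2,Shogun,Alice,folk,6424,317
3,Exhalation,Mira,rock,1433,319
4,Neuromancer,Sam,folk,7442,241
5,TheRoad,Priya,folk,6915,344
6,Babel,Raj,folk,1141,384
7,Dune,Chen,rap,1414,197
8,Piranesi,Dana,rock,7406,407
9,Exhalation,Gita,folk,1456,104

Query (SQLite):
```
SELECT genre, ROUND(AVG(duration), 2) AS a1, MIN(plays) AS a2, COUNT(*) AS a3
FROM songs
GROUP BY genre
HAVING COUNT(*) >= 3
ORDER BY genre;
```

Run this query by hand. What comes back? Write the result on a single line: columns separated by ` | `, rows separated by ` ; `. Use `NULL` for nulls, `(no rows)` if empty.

folk | 278 | 1141 | 5

Group songs by genre.
Per group compute: ROUND(AVG(duration), 2), MIN(plays), COUNT(*).
HAVING: drop groups with fewer than 3 rows.
  folk: ids {2, 4, 5, 6, 9} → ROUND(AVG(duration), 2)=278, MIN(plays)=1141, COUNT(*)=5
  rap: ids {1, 7} → ROUND(AVG(duration), 2)=289, MIN(plays)=1414, COUNT(*)=2
  rock: ids {3, 8} → ROUND(AVG(duration), 2)=363, MIN(plays)=1433, COUNT(*)=2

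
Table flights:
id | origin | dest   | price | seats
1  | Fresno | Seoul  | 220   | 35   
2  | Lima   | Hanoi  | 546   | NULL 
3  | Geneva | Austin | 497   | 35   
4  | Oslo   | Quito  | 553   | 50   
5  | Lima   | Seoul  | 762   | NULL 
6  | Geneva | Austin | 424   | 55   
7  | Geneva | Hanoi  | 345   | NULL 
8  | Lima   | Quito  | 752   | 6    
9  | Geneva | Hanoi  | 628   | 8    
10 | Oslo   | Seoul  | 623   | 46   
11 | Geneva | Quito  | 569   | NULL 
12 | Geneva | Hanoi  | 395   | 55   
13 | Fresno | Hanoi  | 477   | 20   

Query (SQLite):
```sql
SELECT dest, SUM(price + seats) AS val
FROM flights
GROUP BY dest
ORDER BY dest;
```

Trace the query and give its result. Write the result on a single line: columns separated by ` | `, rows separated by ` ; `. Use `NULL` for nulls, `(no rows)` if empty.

Austin | 1011 ; Hanoi | 1583 ; Quito | 1361 ; Seoul | 924

For each row compute price + seats.
Group by dest; take SUM of the expression per group.
  Austin: ids {3, 6} → SUM(price + seats)=1011
  Hanoi: ids {2, 7, 9, 12, 13} → SUM(price + seats)=1583
  Quito: ids {4, 8, 11} → SUM(price + seats)=1361
  Seoul: ids {1, 5, 10} → SUM(price + seats)=924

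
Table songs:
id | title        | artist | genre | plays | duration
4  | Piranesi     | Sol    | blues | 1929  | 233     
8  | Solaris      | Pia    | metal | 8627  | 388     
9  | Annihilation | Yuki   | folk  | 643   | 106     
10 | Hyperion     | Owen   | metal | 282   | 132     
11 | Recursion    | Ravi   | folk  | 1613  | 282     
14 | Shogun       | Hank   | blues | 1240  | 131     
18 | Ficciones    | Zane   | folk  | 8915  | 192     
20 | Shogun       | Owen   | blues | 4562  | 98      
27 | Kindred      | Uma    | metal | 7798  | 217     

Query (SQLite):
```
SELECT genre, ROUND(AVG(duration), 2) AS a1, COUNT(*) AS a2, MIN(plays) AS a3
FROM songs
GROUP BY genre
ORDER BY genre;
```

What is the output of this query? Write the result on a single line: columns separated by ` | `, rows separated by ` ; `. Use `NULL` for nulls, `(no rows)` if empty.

Group songs by genre.
Per group compute: ROUND(AVG(duration), 2), COUNT(*), MIN(plays).
  blues: ids {4, 14, 20} → ROUND(AVG(duration), 2)=154, COUNT(*)=3, MIN(plays)=1240
  folk: ids {9, 11, 18} → ROUND(AVG(duration), 2)=193.33, COUNT(*)=3, MIN(plays)=643
  metal: ids {8, 10, 27} → ROUND(AVG(duration), 2)=245.67, COUNT(*)=3, MIN(plays)=282

blues | 154 | 3 | 1240 ; folk | 193.33 | 3 | 643 ; metal | 245.67 | 3 | 282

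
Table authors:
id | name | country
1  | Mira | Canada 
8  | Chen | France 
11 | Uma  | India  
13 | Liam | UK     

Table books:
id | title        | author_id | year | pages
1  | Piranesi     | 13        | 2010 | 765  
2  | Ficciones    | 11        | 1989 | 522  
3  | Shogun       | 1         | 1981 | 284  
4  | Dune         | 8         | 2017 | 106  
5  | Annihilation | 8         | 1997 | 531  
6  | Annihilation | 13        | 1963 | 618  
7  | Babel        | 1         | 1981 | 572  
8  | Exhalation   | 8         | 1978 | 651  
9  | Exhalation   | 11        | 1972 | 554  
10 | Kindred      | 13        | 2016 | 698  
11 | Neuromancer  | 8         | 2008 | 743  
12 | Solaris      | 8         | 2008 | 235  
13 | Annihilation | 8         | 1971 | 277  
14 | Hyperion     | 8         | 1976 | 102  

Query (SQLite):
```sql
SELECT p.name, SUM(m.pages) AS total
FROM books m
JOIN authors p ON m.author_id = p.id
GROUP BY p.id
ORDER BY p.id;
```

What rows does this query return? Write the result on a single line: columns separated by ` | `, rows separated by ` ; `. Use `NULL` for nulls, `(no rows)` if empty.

Join each books row to its authors via author_id.
Group joined rows by authors.id; compute SUM(m.pages) per group.
  1: ids {3, 7} → SUM(m.pages)=856
  8: ids {4, 5, 8, 11, 12, 13, 14} → SUM(m.pages)=2645
  11: ids {2, 9} → SUM(m.pages)=1076
  13: ids {1, 6, 10} → SUM(m.pages)=2081

Mira | 856 ; Chen | 2645 ; Uma | 1076 ; Liam | 2081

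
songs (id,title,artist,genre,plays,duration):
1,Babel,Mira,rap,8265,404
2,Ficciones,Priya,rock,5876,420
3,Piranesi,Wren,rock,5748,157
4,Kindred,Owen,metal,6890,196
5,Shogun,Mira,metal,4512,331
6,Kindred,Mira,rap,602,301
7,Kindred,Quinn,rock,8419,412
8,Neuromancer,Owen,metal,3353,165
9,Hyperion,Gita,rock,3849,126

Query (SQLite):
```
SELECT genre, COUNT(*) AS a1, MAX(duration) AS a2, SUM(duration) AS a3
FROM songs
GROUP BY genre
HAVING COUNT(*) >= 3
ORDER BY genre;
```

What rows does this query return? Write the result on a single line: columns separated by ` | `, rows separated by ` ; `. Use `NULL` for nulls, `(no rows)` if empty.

Group songs by genre.
Per group compute: COUNT(*), MAX(duration), SUM(duration).
HAVING: drop groups with fewer than 3 rows.
  metal: ids {4, 5, 8} → COUNT(*)=3, MAX(duration)=331, SUM(duration)=692
  rap: ids {1, 6} → COUNT(*)=2, MAX(duration)=404, SUM(duration)=705
  rock: ids {2, 3, 7, 9} → COUNT(*)=4, MAX(duration)=420, SUM(duration)=1115

metal | 3 | 331 | 692 ; rock | 4 | 420 | 1115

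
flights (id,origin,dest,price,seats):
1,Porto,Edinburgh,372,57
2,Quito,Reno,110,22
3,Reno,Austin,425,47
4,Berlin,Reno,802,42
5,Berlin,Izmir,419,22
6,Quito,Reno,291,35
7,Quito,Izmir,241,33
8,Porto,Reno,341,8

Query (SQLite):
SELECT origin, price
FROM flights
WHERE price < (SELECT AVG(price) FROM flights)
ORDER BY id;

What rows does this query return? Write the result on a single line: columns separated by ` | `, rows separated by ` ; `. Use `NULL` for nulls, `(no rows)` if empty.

Porto | 372 ; Quito | 110 ; Quito | 291 ; Quito | 241 ; Porto | 341

Scalar subquery: AVG(price) over all flights rows = 375.125.
Keep rows where price < that value.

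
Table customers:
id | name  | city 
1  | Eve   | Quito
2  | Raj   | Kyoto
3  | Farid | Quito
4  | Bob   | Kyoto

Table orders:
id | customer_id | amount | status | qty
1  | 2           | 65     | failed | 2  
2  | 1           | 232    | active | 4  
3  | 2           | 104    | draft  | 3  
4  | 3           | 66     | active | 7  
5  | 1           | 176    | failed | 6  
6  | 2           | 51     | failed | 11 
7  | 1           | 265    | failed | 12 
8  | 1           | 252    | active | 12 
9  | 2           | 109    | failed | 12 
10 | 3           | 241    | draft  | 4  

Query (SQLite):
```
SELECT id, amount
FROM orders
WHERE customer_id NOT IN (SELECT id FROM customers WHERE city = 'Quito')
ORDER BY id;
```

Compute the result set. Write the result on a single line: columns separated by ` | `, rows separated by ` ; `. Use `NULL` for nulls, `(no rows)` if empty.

1 | 65 ; 3 | 104 ; 6 | 51 ; 9 | 109

Inner query: customers.id where city = 'Quito'.
Outer: keep orders rows whose customer_id is not in that set.
Inner query → {1, 3}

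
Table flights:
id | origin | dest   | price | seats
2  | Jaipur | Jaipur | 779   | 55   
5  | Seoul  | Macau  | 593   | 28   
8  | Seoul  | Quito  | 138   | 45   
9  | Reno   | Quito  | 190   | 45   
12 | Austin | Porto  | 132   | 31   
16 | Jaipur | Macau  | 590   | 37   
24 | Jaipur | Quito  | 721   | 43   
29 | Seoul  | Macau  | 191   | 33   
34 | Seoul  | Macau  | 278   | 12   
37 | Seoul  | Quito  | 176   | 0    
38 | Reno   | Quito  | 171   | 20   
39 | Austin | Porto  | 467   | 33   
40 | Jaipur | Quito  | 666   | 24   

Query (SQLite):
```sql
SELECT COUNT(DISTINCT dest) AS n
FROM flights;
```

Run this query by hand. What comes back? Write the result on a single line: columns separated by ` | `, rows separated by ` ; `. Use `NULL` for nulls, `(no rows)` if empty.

Count distinct non-NULL dest values.

4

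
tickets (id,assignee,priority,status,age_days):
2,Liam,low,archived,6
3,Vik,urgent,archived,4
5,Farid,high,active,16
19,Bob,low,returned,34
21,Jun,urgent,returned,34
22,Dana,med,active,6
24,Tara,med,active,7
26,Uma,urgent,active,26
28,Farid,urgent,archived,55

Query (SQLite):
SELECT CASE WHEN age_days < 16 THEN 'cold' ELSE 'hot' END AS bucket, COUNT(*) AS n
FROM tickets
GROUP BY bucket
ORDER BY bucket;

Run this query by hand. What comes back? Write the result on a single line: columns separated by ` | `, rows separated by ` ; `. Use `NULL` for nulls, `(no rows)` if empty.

Bucket rows by age_days < 16 → 'cold' else 'hot'; count each bucket.

cold | 4 ; hot | 5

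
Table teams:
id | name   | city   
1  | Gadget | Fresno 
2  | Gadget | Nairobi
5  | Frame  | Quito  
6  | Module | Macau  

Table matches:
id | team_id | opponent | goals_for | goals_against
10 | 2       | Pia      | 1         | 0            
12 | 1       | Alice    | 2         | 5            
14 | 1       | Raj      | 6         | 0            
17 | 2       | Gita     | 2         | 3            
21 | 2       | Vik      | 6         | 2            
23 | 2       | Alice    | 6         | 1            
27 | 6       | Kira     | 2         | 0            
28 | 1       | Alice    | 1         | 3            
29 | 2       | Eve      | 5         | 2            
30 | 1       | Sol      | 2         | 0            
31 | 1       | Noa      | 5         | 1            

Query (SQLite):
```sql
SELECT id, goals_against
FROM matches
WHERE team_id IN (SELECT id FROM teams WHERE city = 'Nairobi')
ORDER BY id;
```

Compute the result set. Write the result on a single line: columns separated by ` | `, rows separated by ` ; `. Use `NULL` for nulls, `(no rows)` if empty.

Inner query: teams.id where city = 'Nairobi'.
Outer: keep matches rows whose team_id is in that set.
Inner query → {2}

10 | 0 ; 17 | 3 ; 21 | 2 ; 23 | 1 ; 29 | 2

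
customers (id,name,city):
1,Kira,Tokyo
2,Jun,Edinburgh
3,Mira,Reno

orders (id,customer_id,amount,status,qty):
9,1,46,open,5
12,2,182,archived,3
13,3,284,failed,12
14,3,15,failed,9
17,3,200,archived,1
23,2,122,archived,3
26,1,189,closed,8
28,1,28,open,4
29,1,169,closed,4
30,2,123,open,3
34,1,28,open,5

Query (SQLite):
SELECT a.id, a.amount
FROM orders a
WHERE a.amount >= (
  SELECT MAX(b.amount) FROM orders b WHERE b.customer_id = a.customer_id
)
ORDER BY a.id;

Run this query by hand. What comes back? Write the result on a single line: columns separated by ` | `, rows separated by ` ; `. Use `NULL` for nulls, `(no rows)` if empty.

For each orders row a, compute MAX(amount) over rows sharing a.customer_id.
Keep row a if a.amount >= that per-group MAX.
  customer_id=1: MAX(amount) = 189
  customer_id=2: MAX(amount) = 182
  customer_id=3: MAX(amount) = 284

12 | 182 ; 13 | 284 ; 26 | 189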